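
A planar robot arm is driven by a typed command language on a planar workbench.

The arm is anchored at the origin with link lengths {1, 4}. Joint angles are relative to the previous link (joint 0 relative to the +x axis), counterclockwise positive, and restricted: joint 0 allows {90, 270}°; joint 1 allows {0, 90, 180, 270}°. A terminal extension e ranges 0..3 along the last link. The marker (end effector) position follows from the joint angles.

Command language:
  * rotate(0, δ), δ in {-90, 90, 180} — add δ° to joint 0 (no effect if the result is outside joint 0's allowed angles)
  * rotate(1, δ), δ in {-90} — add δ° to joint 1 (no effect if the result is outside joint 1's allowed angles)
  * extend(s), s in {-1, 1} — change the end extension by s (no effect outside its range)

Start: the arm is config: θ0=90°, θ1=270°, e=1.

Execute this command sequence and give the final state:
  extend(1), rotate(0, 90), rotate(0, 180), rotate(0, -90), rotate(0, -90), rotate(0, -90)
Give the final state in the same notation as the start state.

config: θ0=270°, θ1=270°, e=2

initial: config: θ0=90°, θ1=270°, e=1
1. extend(1) → config: θ0=90°, θ1=270°, e=2
2. rotate(0, 90) → config: θ0=90°, θ1=270°, e=2
3. rotate(0, 180) → config: θ0=270°, θ1=270°, e=2
4. rotate(0, -90) → config: θ0=270°, θ1=270°, e=2
5. rotate(0, -90) → config: θ0=270°, θ1=270°, e=2
6. rotate(0, -90) → config: θ0=270°, θ1=270°, e=2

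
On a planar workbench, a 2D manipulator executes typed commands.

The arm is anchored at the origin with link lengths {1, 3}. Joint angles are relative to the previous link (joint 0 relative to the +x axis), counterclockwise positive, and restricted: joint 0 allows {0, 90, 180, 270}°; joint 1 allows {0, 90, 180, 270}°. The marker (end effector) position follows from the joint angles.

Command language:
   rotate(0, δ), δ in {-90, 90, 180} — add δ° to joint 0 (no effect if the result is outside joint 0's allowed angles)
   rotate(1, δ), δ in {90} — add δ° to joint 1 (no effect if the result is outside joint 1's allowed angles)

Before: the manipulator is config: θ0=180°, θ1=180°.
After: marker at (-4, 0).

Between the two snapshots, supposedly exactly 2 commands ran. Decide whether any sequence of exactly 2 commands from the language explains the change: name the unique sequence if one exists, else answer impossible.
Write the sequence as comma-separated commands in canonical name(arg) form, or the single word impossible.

rotate(1, 90), rotate(1, 90)

from: config: θ0=180°, θ1=180°
t=1 rotate(1, 90) ⇒ config: θ0=180°, θ1=270°
t=2 rotate(1, 90) ⇒ config: θ0=180°, θ1=0°
no rival 2-sequence matches.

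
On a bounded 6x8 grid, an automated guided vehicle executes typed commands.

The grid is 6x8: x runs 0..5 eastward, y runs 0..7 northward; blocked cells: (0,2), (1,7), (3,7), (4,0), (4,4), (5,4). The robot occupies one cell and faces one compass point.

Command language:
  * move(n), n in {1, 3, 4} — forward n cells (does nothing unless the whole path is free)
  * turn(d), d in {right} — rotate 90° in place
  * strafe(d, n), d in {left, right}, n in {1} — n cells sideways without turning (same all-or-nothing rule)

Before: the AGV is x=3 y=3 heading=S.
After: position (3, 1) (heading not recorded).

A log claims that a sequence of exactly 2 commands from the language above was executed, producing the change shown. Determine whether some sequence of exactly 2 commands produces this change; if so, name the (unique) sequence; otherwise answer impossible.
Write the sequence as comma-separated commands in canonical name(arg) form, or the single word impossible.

from: x=3 y=3 heading=S
1. move(1) → x=3 y=2 heading=S
2. move(1) → x=3 y=1 heading=S
uniquely the one of 36 2-step routes that fits.

move(1), move(1)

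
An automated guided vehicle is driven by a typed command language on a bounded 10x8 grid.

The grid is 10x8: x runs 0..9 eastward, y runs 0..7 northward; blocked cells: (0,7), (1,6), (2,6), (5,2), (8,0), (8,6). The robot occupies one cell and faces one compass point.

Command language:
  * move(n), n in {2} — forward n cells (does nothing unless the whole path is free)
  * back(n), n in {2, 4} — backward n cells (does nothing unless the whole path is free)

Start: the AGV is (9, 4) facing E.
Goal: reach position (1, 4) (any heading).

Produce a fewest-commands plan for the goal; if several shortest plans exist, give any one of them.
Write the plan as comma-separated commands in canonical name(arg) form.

initial: (9, 4) facing E
step 1 (back(4)): (5, 4) facing E
step 2 (back(4)): (1, 4) facing E
nothing shorter than 2 reaches the goal.

back(4), back(4)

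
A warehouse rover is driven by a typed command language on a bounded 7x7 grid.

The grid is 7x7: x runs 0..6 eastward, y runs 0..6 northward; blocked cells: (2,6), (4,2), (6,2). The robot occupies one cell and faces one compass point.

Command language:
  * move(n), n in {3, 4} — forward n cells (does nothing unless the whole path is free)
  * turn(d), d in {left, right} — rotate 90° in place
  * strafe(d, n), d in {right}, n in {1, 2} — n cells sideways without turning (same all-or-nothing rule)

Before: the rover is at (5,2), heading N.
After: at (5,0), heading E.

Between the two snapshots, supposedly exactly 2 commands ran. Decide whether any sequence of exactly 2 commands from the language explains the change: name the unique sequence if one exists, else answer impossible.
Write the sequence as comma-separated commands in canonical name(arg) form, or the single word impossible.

turn(right), strafe(right, 2)

key: position moved to (5,0) AND the heading swung to E — translation plus rotation needed
start: at (5,2), heading N
t=1 turn(right) ⇒ at (5,2), heading E
t=2 strafe(right, 2) ⇒ at (5,0), heading E
no other 2-command option fits: unique.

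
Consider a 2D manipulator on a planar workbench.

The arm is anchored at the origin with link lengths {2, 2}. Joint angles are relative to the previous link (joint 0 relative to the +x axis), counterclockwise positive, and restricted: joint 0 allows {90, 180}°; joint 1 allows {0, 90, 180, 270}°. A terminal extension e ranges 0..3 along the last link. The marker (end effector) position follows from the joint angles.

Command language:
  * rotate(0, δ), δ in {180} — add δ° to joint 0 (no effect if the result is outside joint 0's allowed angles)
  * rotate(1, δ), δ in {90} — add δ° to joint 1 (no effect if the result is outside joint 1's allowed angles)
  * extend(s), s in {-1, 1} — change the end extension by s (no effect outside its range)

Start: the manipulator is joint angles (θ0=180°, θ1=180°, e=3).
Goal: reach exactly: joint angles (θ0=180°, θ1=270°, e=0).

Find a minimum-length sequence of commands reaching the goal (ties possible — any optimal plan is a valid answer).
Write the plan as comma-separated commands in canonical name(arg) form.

t0: joint angles (θ0=180°, θ1=180°, e=3)
step 1 (extend(-1)): joint angles (θ0=180°, θ1=180°, e=2)
step 2 (extend(-1)): joint angles (θ0=180°, θ1=180°, e=1)
step 3 (extend(-1)): joint angles (θ0=180°, θ1=180°, e=0)
step 4 (rotate(1, 90)): joint angles (θ0=180°, θ1=270°, e=0)
no 3-step plan works, so 4 is optimal.

extend(-1), extend(-1), extend(-1), rotate(1, 90)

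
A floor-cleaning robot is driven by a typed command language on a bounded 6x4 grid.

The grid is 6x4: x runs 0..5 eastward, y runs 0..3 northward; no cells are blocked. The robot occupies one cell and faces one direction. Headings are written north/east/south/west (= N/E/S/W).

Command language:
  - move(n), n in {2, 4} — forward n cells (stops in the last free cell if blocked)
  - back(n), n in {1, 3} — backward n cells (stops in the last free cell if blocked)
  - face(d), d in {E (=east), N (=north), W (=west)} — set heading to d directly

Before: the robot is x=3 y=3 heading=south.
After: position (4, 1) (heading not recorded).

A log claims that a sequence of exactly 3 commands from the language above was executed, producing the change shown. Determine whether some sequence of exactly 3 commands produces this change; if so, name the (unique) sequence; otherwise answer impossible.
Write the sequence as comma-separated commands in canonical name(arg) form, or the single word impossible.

move(2), face(W), back(1)

key: running back(1) before move(2) would end elsewhere — order is forced
begin: x=3 y=3 heading=south
1. move(2) → x=3 y=1 heading=south
2. face(W) → x=3 y=1 heading=west
3. back(1) → x=4 y=1 heading=west
no rival 3-sequence matches.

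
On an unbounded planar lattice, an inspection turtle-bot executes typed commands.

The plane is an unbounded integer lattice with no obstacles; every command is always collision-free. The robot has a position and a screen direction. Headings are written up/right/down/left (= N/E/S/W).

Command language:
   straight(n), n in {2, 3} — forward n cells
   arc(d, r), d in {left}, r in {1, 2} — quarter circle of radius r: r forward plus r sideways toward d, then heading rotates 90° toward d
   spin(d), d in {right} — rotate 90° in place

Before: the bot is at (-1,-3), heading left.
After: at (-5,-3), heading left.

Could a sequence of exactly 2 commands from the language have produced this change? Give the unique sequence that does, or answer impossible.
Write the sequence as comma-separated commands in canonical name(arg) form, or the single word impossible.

key: still facing W at the end — nothing in the sequence rotates
from: at (-1,-3), heading left
[1] after straight(2): at (-3,-3), heading left
[2] after straight(2): at (-5,-3), heading left
uniquely the one of 25 2-step routes that fits.

straight(2), straight(2)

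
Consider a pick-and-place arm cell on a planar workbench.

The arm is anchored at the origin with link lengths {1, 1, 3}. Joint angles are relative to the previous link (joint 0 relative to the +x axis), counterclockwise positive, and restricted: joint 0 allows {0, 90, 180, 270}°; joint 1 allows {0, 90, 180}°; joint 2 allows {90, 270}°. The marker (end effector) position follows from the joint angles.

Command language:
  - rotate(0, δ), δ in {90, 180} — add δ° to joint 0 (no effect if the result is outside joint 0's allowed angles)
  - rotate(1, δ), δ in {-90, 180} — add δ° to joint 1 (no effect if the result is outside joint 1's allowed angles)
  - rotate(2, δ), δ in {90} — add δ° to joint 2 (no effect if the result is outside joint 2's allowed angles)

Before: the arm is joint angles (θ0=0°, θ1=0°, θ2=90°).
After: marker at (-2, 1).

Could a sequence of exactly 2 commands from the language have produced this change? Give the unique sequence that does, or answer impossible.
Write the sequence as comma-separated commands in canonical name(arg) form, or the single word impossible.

rotate(1, 180), rotate(1, -90)

key: order matters: swapping rotate(1, 180) and rotate(1, -90) lands elsewhere
from: joint angles (θ0=0°, θ1=0°, θ2=90°)
t=1 rotate(1, 180) ⇒ joint angles (θ0=0°, θ1=180°, θ2=90°)
t=2 rotate(1, -90) ⇒ joint angles (θ0=0°, θ1=90°, θ2=90°)
uniquely the one of 25 2-step routes that fits.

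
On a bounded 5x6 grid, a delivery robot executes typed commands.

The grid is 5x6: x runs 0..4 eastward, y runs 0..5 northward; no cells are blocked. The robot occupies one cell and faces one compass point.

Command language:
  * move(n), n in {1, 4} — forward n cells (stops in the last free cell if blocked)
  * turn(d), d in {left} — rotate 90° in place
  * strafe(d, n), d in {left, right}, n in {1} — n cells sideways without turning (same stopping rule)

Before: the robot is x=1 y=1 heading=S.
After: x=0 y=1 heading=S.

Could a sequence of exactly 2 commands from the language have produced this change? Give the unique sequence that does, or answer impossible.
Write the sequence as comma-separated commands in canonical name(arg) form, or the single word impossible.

key: heading stays S — no command in the sequence turns
begin: x=1 y=1 heading=S
1. strafe(right, 1) → x=0 y=1 heading=S
2. strafe(right, 1) → x=0 y=1 heading=S
all 25 alternatives checked — unique.

strafe(right, 1), strafe(right, 1)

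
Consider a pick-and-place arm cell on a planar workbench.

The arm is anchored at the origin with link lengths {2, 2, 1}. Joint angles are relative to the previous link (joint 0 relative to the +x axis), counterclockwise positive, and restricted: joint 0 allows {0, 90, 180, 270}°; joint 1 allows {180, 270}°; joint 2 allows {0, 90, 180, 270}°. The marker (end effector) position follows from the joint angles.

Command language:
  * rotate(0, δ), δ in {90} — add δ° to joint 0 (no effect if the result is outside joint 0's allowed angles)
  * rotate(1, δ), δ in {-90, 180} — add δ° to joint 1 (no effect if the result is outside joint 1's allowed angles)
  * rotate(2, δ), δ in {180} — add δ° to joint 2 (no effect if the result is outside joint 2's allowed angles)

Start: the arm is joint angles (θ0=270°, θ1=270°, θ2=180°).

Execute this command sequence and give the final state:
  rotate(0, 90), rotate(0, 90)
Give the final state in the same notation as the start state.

joint angles (θ0=90°, θ1=270°, θ2=180°)

begin: joint angles (θ0=270°, θ1=270°, θ2=180°)
1. rotate(0, 90) → joint angles (θ0=0°, θ1=270°, θ2=180°)
2. rotate(0, 90) → joint angles (θ0=90°, θ1=270°, θ2=180°)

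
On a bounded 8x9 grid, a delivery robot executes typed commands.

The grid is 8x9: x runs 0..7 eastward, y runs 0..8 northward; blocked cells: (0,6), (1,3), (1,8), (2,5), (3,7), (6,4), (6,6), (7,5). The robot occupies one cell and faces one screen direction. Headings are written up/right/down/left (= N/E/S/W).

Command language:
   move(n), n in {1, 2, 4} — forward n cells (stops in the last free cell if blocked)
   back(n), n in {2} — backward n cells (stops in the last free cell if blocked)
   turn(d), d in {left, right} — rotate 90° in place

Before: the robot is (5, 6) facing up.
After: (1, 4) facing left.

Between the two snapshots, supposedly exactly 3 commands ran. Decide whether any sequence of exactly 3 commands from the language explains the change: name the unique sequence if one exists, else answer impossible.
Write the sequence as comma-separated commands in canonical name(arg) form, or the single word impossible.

key: order matters: swapping back(2) and move(4) lands elsewhere
from: (5, 6) facing up
t=1 back(2) ⇒ (5, 4) facing up
t=2 turn(left) ⇒ (5, 4) facing left
t=3 move(4) ⇒ (1, 4) facing left
no other 3-command option fits: unique.

back(2), turn(left), move(4)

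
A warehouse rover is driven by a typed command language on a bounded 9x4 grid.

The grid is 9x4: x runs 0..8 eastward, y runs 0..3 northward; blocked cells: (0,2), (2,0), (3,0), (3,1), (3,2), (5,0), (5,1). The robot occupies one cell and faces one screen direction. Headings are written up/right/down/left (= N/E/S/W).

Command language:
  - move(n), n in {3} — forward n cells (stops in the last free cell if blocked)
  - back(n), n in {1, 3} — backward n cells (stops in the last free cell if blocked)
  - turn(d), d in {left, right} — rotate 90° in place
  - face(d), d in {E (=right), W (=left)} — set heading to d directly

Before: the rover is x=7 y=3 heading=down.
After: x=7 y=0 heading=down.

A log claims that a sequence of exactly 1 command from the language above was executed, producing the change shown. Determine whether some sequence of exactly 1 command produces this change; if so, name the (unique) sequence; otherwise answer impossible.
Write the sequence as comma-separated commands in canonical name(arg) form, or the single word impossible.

move(3)

key: heading stays S — the single command does not turn
start: x=7 y=3 heading=down
[1] after move(3): x=7 y=0 heading=down
uniquely the one of 7 1-step routes that fits.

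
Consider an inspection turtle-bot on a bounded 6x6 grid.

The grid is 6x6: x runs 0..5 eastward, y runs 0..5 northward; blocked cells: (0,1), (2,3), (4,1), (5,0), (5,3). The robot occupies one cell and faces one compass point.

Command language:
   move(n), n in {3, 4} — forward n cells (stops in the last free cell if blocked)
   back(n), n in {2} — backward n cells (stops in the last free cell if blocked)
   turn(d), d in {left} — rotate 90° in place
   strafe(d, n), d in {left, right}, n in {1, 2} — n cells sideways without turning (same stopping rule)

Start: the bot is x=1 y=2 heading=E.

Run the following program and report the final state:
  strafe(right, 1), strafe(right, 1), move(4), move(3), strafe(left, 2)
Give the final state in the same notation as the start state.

x=4 y=0 heading=E

t0: x=1 y=2 heading=E
t=1 strafe(right, 1) ⇒ x=1 y=1 heading=E
t=2 strafe(right, 1) ⇒ x=1 y=0 heading=E
t=3 move(4) ⇒ x=4 y=0 heading=E
t=4 move(3) ⇒ x=4 y=0 heading=E
t=5 strafe(left, 2) ⇒ x=4 y=0 heading=E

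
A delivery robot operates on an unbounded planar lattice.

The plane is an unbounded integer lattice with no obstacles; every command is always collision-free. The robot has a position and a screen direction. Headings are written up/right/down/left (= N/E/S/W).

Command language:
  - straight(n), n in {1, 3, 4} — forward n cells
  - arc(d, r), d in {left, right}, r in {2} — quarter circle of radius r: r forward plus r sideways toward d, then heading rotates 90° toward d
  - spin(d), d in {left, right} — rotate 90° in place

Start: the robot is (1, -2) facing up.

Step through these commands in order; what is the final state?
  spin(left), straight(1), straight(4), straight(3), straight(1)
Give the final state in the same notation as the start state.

(-8, -2) facing left

initial: (1, -2) facing up
[1] after spin(left): (1, -2) facing left
[2] after straight(1): (0, -2) facing left
[3] after straight(4): (-4, -2) facing left
[4] after straight(3): (-7, -2) facing left
[5] after straight(1): (-8, -2) facing left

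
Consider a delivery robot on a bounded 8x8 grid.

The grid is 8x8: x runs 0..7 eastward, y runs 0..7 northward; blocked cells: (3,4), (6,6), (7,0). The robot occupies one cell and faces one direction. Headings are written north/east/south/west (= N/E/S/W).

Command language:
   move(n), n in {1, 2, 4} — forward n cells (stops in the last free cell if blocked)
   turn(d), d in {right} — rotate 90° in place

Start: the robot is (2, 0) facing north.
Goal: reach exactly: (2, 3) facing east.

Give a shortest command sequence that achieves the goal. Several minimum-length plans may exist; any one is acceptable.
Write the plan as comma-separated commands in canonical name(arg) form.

from: (2, 0) facing north
step 1 (move(2)): (2, 2) facing north
step 2 (move(1)): (2, 3) facing north
step 3 (turn(right)): (2, 3) facing east
minimal: 3 command(s), checked below 3.

move(2), move(1), turn(right)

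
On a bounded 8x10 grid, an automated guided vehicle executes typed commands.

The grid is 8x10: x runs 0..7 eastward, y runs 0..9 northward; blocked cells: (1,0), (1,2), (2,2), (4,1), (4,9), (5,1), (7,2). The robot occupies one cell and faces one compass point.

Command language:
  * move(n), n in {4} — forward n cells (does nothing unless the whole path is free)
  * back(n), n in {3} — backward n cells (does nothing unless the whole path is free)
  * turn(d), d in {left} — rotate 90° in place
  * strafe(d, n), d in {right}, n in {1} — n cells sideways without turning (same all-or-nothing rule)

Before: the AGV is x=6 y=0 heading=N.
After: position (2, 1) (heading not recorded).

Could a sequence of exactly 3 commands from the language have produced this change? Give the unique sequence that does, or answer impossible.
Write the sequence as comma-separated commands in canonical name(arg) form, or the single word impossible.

turn(left), move(4), strafe(right, 1)

key: running strafe(right, 1) before turn(left) would end elsewhere — order is forced
initial: x=6 y=0 heading=N
step 1 (turn(left)): x=6 y=0 heading=W
step 2 (move(4)): x=2 y=0 heading=W
step 3 (strafe(right, 1)): x=2 y=1 heading=W
all 64 alternatives checked — unique.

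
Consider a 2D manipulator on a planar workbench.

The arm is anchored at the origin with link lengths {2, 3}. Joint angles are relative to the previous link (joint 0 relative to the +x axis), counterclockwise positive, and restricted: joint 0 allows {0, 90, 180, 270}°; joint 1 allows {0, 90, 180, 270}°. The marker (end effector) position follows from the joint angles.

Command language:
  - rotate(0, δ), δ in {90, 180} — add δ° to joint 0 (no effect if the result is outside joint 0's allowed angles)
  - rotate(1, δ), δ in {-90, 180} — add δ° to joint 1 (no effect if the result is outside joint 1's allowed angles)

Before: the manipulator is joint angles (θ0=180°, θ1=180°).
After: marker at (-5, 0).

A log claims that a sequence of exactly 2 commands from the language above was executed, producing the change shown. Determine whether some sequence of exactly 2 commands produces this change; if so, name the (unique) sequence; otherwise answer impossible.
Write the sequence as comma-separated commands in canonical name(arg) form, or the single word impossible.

rotate(1, -90), rotate(1, -90)

from: joint angles (θ0=180°, θ1=180°)
[1] after rotate(1, -90): joint angles (θ0=180°, θ1=90°)
[2] after rotate(1, -90): joint angles (θ0=180°, θ1=0°)
no other 2-command option fits: unique.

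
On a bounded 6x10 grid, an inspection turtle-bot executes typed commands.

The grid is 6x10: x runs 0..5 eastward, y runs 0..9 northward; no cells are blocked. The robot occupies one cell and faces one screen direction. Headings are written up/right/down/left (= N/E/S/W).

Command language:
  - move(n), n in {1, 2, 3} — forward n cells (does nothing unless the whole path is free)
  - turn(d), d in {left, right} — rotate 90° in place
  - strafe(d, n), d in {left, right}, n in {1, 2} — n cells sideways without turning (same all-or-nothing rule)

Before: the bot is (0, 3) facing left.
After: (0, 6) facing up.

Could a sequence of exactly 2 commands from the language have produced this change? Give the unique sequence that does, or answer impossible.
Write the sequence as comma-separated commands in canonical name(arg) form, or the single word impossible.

key: running move(3) before turn(right) would end elsewhere — order is forced
begin: (0, 3) facing left
1. turn(right) → (0, 3) facing up
2. move(3) → (0, 6) facing up
uniquely the one of 81 2-step routes that fits.

turn(right), move(3)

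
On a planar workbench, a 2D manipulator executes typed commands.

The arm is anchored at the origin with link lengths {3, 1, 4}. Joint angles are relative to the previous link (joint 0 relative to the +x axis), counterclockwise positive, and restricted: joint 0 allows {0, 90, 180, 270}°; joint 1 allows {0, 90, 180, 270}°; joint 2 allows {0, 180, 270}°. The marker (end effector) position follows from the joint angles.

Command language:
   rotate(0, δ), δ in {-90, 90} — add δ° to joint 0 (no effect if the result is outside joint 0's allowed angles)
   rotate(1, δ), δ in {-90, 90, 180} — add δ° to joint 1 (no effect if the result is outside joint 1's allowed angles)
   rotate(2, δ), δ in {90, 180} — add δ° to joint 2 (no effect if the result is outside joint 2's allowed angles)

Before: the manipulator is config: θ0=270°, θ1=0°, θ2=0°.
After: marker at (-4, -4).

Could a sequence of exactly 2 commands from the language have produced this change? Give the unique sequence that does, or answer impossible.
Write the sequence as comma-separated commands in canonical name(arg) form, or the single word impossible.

rotate(2, 180), rotate(2, 90)

key: order matters: swapping rotate(2, 180) and rotate(2, 90) lands elsewhere
begin: config: θ0=270°, θ1=0°, θ2=0°
step 1 (rotate(2, 180)): config: θ0=270°, θ1=0°, θ2=180°
step 2 (rotate(2, 90)): config: θ0=270°, θ1=0°, θ2=270°
uniquely the one of 49 2-step routes that fits.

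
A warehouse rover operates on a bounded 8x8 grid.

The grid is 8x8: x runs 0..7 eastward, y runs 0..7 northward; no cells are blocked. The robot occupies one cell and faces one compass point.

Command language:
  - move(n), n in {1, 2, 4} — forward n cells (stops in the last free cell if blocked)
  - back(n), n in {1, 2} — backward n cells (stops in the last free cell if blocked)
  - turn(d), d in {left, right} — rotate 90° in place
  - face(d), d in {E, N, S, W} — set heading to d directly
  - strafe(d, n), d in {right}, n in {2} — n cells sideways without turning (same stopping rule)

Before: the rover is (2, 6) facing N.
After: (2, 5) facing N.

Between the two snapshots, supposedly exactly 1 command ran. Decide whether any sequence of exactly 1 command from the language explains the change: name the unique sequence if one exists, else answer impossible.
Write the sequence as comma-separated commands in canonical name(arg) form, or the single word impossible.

key: still facing N — the one step turns nothing
begin: (2, 6) facing N
[1] after back(1): (2, 5) facing N
no other 1-command option fits: unique.

back(1)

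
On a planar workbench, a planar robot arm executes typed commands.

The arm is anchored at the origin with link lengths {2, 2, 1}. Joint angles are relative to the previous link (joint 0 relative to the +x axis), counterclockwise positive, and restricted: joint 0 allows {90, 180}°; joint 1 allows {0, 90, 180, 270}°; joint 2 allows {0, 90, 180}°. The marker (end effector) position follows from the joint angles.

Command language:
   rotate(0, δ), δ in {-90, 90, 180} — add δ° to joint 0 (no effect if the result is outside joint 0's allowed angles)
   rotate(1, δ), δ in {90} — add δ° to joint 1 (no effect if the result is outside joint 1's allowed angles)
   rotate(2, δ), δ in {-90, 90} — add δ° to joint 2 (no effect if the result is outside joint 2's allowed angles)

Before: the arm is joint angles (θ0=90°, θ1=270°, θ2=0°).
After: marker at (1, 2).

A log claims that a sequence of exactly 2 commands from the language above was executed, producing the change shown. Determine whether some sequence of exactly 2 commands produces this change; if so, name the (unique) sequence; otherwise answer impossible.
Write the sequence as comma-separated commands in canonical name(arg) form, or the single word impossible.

start: joint angles (θ0=90°, θ1=270°, θ2=0°)
[1] after rotate(2, 90): joint angles (θ0=90°, θ1=270°, θ2=90°)
[2] after rotate(2, 90): joint angles (θ0=90°, θ1=270°, θ2=180°)
no other 2-command option fits: unique.

rotate(2, 90), rotate(2, 90)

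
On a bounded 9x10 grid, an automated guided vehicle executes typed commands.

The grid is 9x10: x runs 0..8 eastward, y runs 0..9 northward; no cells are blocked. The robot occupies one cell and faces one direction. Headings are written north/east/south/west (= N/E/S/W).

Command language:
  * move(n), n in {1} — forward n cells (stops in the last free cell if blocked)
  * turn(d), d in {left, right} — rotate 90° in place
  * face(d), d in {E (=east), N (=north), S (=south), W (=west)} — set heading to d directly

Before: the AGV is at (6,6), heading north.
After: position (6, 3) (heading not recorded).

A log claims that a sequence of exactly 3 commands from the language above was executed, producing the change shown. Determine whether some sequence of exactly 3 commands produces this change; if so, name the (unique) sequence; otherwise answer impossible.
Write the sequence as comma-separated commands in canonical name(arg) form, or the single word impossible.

impossible

no 3-step route produces this change.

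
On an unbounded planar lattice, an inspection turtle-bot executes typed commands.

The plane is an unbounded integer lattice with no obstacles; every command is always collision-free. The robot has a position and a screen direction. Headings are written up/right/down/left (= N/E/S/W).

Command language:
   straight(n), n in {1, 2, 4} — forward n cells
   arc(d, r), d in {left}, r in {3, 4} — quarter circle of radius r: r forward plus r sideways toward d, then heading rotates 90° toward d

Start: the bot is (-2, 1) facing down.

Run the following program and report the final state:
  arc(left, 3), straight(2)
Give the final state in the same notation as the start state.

(3, -2) facing right

t0: (-2, 1) facing down
step 1 (arc(left, 3)): (1, -2) facing right
step 2 (straight(2)): (3, -2) facing right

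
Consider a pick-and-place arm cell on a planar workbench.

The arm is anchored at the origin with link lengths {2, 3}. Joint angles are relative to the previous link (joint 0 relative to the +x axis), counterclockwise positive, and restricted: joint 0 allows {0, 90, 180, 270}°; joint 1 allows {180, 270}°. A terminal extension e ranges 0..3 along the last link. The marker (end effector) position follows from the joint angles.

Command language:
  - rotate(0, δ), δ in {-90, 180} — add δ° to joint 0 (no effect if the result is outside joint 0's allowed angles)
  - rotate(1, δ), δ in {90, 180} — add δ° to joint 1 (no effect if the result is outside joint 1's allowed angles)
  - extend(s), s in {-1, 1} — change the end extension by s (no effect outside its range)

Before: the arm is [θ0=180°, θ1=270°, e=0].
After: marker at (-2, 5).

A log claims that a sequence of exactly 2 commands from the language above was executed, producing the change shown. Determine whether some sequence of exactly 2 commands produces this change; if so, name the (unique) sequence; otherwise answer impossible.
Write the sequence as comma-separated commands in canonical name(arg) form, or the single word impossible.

begin: [θ0=180°, θ1=270°, e=0]
1. extend(1) → [θ0=180°, θ1=270°, e=1]
2. extend(1) → [θ0=180°, θ1=270°, e=2]
uniquely the one of 36 2-step routes that fits.

extend(1), extend(1)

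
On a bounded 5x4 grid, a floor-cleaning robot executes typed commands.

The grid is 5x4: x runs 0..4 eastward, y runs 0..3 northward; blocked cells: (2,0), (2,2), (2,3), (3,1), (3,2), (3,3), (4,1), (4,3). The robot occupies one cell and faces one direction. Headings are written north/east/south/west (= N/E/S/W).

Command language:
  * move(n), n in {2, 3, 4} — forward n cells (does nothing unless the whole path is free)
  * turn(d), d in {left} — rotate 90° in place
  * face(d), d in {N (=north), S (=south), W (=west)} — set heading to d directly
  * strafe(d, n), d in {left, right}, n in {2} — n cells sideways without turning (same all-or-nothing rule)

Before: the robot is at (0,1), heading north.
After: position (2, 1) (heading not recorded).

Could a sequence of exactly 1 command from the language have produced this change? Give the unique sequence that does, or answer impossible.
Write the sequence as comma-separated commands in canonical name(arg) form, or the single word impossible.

initial: at (0,1), heading north
[1] after strafe(right, 2): at (2,1), heading north
all 9 alternatives checked — unique.

strafe(right, 2)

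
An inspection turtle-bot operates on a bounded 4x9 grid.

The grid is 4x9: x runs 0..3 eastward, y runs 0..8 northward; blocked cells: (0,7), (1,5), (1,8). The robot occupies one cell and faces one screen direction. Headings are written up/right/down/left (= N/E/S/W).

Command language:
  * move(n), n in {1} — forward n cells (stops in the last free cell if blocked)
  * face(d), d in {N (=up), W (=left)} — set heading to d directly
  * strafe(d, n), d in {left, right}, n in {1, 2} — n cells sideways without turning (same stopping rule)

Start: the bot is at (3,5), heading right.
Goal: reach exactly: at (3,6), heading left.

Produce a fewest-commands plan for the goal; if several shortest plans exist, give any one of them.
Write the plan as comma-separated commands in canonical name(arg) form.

t0: at (3,5), heading right
step 1 (face(W)): at (3,5), heading left
step 2 (strafe(right, 1)): at (3,6), heading left
shorter routes all fall short; 2 is best.

face(W), strafe(right, 1)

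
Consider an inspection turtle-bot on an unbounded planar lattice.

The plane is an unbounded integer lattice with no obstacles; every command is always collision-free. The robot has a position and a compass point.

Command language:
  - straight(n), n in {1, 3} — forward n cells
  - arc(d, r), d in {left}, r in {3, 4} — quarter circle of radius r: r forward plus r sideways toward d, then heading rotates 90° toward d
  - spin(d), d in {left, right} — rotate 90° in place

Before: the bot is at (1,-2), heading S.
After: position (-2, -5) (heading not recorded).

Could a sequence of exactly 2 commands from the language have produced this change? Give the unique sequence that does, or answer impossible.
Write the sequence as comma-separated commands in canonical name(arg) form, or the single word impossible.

key: order matters: swapping spin(right) and arc(left, 3) lands elsewhere
start: at (1,-2), heading S
step 1 (spin(right)): at (1,-2), heading W
step 2 (arc(left, 3)): at (-2,-5), heading S
uniquely the one of 36 2-step routes that fits.

spin(right), arc(left, 3)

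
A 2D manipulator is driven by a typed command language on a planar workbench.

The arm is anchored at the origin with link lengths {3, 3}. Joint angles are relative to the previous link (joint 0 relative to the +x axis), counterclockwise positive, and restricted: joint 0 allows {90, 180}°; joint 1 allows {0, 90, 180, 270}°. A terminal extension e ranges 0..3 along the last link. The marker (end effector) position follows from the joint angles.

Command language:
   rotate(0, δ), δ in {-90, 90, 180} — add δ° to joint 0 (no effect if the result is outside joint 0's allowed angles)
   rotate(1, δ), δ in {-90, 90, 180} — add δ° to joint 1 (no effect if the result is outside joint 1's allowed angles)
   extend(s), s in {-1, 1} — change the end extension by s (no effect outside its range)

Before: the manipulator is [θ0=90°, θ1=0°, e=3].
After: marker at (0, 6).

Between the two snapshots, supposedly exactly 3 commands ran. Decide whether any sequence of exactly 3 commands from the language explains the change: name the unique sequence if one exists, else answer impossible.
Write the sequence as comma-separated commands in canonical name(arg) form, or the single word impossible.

initial: [θ0=90°, θ1=0°, e=3]
1. extend(-1) → [θ0=90°, θ1=0°, e=2]
2. extend(-1) → [θ0=90°, θ1=0°, e=1]
3. extend(-1) → [θ0=90°, θ1=0°, e=0]
all 512 alternatives checked — unique.

extend(-1), extend(-1), extend(-1)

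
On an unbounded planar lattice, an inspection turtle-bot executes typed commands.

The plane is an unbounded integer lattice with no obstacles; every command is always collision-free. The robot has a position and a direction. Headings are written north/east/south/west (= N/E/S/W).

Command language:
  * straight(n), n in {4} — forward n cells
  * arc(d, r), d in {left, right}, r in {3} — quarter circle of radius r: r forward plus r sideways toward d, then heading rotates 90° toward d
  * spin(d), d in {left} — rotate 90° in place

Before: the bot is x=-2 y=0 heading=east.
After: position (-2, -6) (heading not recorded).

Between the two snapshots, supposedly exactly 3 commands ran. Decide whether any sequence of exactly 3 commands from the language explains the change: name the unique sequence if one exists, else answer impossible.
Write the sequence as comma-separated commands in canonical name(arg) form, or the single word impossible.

arc(right, 3), arc(right, 3), spin(left)

key: order matters: swapping arc(right, 3) and spin(left) lands elsewhere
start: x=-2 y=0 heading=east
step 1 (arc(right, 3)): x=1 y=-3 heading=south
step 2 (arc(right, 3)): x=-2 y=-6 heading=west
step 3 (spin(left)): x=-2 y=-6 heading=south
no other 3-command option fits: unique.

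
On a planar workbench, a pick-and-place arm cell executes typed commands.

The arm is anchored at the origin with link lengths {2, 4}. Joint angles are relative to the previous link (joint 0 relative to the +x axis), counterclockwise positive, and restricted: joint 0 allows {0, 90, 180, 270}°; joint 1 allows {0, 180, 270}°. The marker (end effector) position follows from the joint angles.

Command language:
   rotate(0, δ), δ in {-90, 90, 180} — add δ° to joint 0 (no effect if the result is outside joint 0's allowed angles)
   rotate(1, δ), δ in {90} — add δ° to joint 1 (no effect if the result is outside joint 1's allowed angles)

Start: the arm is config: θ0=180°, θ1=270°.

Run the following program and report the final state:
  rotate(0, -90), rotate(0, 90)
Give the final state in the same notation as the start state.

config: θ0=180°, θ1=270°

start: config: θ0=180°, θ1=270°
t=1 rotate(0, -90) ⇒ config: θ0=90°, θ1=270°
t=2 rotate(0, 90) ⇒ config: θ0=180°, θ1=270°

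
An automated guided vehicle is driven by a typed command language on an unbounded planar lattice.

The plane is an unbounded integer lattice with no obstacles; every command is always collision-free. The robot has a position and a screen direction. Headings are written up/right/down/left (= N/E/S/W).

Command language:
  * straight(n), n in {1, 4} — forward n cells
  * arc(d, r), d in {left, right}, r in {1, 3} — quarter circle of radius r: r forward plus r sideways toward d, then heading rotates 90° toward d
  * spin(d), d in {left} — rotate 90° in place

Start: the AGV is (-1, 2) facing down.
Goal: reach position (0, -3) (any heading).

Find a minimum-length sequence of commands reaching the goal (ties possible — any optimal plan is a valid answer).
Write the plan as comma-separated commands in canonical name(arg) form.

straight(4), arc(left, 1)

t0: (-1, 2) facing down
1. straight(4) → (-1, -2) facing down
2. arc(left, 1) → (0, -3) facing right
shorter routes all fall short; 2 is best.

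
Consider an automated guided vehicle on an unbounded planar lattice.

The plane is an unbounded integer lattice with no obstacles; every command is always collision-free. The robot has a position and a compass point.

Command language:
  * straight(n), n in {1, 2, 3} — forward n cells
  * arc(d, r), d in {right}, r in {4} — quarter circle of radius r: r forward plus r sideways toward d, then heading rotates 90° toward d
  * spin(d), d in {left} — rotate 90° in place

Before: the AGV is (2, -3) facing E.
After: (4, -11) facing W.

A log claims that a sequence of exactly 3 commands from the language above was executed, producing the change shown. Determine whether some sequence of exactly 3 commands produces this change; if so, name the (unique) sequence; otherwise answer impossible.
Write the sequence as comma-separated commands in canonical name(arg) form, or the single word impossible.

key: order matters: swapping straight(2) and arc(right, 4) lands elsewhere
t0: (2, -3) facing E
t=1 straight(2) ⇒ (4, -3) facing E
t=2 arc(right, 4) ⇒ (8, -7) facing S
t=3 arc(right, 4) ⇒ (4, -11) facing W
no rival 3-sequence matches.

straight(2), arc(right, 4), arc(right, 4)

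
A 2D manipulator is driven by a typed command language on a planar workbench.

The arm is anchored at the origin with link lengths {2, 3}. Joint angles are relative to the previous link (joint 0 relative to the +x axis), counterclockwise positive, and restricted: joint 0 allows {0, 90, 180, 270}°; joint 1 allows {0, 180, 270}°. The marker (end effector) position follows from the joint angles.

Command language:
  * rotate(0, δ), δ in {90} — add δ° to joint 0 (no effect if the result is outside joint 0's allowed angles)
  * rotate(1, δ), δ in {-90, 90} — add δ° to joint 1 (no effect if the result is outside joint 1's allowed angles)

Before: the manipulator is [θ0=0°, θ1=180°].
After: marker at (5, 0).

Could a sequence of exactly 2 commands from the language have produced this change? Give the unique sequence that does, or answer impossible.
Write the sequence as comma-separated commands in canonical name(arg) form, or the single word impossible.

t0: [θ0=0°, θ1=180°]
1. rotate(1, 90) → [θ0=0°, θ1=270°]
2. rotate(1, 90) → [θ0=0°, θ1=0°]
all 9 alternatives checked — unique.

rotate(1, 90), rotate(1, 90)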